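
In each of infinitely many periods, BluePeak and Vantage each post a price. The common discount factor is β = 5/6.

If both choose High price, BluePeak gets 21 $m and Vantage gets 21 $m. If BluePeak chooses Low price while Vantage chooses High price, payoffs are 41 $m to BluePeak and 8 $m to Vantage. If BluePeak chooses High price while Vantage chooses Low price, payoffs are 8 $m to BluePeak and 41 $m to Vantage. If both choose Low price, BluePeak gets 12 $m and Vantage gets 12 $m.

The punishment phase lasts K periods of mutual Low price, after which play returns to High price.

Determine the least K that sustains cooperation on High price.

Need Σ_{k=1}^{K} β^k ≥ (41−21)/(21−12) = 2.2222 at β = 5/6.
At K = 3 the sum is 2.1065 < 2.2222; at K = 4 it is 2.5887 ≥ 2.2222.
So the minimum punishment length is K = 4.

4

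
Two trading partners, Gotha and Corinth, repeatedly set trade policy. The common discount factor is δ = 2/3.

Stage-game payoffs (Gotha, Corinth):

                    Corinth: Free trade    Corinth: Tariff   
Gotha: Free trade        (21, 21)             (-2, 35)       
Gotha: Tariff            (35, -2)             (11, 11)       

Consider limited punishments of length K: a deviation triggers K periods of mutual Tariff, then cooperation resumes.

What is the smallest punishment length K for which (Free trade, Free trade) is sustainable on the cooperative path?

IC: δ(1−δ^K)/(1−δ) ≥ (35−21)/(21−11) = 7/5.
With δ = 2/3: need 1 − δ^K ≥ 7/5·(1−2/3)/(2/3), i.e. δ^K ≤ 0.3000.
Since (2/3)^2 = 0.4444 and (2/3)^3 = 0.2963, the smallest such K is 3.

3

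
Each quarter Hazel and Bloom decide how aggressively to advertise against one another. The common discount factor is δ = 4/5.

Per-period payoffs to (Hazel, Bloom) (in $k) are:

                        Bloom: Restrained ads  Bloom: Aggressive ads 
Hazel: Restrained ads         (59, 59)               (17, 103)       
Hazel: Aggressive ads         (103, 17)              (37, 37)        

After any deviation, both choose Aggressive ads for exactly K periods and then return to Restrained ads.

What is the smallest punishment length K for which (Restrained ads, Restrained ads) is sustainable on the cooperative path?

4

No profitable deviation requires (59−37)(δ+…+δ^K) ≥ 103−59, i.e. δ+…+δ^K ≥ 2 ≈ 2.0000.
With δ = 4/5, the partial sums are K=1: 0.8000, K=2: 1.4400, K=3: 1.9520, K=4: 2.3616.
K = 4 is the first length at which the sum reaches 2.0000.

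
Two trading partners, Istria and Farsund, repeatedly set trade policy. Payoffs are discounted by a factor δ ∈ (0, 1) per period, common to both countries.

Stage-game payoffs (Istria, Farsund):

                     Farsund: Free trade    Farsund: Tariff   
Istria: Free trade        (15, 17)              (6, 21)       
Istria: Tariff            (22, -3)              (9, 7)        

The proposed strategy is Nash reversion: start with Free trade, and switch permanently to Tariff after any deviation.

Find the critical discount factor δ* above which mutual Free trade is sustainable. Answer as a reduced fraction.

For Istria: deviation gain 22−15 = 7, per-period punishment loss 15−9 = 6. IC gives δ ≥ 7/13.
For Farsund: gain 4, loss 10 per period, so δ ≥ 4/14 = 2/7.
The tighter constraint is Istria's, so cooperation needs δ ≥ 7/13.

7/13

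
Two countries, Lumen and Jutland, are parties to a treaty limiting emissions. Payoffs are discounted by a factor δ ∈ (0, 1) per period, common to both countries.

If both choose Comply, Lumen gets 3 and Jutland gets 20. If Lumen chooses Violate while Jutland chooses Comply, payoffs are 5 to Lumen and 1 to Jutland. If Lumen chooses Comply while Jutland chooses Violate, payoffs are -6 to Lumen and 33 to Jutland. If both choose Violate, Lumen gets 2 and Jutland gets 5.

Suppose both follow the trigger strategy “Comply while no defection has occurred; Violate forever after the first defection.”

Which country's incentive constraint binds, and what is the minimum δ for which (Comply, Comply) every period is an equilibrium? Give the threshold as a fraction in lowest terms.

Lumen; δ ≥ 2/3

Lumen's threshold: (5−3)/(5−2) = 2/3.
Jutland's threshold: (33−20)/(33−5) = 13/28.
2/3 > 13/28, so Lumen binds and δ* = 2/3.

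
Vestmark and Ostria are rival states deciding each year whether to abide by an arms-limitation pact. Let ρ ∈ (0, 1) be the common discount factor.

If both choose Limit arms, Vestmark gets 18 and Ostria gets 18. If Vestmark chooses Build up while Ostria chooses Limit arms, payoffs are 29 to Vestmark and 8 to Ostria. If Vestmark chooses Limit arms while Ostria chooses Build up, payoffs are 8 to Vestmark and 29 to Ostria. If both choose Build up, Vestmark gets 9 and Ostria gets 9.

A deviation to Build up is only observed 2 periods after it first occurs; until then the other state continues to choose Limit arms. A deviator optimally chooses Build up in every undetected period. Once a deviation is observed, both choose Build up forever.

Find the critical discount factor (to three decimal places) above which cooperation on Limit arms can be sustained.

0.742

A deviator earns 29 for 2 periods, then 9 forever; cooperating earns 18 forever. Multiplying the IC by (1−ρ):
18 ≥ 29(1−ρ^2) + 9ρ^2, so 20·ρ^2 ≥ 11 and ρ^2 ≥ 11/20.
ρ ≥ (11/20)^(1/2) ≈ 0.742.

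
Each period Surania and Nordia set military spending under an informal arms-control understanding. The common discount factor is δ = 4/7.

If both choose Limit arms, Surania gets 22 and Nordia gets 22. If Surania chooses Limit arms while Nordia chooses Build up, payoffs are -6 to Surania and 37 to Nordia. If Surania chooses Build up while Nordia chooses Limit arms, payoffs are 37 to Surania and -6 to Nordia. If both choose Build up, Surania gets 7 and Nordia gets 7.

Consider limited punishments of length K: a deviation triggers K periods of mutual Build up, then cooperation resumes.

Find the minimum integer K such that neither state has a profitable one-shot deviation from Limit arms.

3

No profitable deviation requires (22−7)(δ+…+δ^K) ≥ 37−22, i.e. δ+…+δ^K ≥ 1 ≈ 1.0000.
With δ = 4/7, the partial sums are K=1: 0.5714, K=2: 0.8980, K=3: 1.0845.
K = 3 is the first length at which the sum reaches 1.0000.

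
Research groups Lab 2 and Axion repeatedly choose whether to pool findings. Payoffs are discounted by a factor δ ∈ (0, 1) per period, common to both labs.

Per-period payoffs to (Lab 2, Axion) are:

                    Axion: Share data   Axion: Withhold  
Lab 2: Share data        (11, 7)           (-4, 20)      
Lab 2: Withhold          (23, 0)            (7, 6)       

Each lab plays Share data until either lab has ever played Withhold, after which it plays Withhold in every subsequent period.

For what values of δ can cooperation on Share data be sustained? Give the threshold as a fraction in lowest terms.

Lab 2: cooperation gives 11 each period; deviation gives 23 once then 7 forever.
  11/(1−δ) ≥ 23 + 7δ/(1−δ) ⇒ δ ≥ 12/16 = 3/4.
Axion: cooperation gives 7 each period; deviation gives 20 once then 6 forever.
  δ ≥ 13/14.
Both must hold, so the binding constraint is Axion's: δ ≥ 13/14.

13/14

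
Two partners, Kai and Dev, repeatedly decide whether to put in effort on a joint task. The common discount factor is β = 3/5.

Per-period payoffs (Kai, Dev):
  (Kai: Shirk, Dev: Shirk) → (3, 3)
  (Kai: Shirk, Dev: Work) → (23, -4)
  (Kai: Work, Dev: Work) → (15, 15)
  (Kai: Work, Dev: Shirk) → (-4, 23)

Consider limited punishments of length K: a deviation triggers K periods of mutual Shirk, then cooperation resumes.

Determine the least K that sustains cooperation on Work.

No profitable deviation requires (15−3)(β+…+β^K) ≥ 23−15, i.e. β+…+β^K ≥ 2/3 ≈ 0.6667.
With β = 3/5, the partial sums are K=1: 0.6000, K=2: 0.9600.
K = 2 is the first length at which the sum reaches 0.6667.

2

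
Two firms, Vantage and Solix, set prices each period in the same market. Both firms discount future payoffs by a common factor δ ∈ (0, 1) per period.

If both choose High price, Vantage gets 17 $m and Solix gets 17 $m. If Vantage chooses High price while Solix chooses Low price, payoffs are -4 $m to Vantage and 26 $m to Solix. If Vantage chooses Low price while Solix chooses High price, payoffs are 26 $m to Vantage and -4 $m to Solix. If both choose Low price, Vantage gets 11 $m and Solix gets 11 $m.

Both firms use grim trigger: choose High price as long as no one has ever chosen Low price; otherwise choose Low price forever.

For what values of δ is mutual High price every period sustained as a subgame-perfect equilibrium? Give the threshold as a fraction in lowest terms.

Under grim trigger the critical discount factor is (T−C)/(T−P) with T = 26, C = 17, P = 11.
δ* = (26−17)/(26−11) = 9/15 = 3/5.

3/5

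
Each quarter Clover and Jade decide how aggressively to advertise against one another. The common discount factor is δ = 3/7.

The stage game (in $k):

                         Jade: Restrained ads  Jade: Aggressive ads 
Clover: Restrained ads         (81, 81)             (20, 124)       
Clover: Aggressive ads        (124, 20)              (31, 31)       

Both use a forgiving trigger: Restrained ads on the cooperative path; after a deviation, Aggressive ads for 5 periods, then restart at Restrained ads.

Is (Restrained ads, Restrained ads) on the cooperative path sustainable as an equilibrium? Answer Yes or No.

No

A one-shot deviation gives 124 now, then 31 for 5 periods, then back to 81.
Gain from deviating: (124−81) today; loss: (81−31) in each of the next 5 periods.
No-deviation condition: (81−31)(δ+…+δ^5) ≥ 124−81, i.e. δ+…+δ^5 ≥ 43/50.
At δ = 3/7: δ+…+δ^5 = 0.7392 < 0.8600.
So cooperation is not sustainable.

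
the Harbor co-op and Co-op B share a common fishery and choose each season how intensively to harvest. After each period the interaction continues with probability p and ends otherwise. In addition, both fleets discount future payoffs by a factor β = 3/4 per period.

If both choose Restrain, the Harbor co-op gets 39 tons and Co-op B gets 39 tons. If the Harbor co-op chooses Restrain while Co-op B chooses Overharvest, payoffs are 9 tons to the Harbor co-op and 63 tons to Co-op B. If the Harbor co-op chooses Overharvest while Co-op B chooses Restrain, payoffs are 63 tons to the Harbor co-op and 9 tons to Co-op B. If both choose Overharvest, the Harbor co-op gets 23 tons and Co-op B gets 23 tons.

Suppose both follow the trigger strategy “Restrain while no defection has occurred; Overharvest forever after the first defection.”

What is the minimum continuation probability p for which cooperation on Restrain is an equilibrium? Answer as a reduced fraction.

With continuation probability p and discount β, the effective per-period discount factor is βp.
Grim-trigger IC: βp ≥ (63−39)/(63−23) = 3/5.
So p ≥ (3/5)/(3/4) = 4/5.

4/5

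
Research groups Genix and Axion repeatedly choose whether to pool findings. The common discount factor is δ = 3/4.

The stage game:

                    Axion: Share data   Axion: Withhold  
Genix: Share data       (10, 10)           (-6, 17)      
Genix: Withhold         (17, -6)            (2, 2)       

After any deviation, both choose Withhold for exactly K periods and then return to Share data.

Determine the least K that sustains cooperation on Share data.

IC: δ(1−δ^K)/(1−δ) ≥ (17−10)/(10−2) = 7/8.
With δ = 3/4: need 1 − δ^K ≥ 7/8·(1−3/4)/(3/4), i.e. δ^K ≤ 0.7083.
Since (3/4)^1 = 0.7500 and (3/4)^2 = 0.5625, the smallest such K is 2.

2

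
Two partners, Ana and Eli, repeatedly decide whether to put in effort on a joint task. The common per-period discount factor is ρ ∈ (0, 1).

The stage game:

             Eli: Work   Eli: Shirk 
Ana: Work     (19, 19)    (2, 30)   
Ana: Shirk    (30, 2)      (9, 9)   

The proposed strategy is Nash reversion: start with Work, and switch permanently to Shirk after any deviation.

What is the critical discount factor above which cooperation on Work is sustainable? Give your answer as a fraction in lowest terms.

Cooperation forever yields 19 each period: 19/(1−ρ).
Deviating yields 30 once, then 9 forever: 30 + 9ρ/(1−ρ).
No profitable deviation requires 19/(1−ρ) ≥ 30 + 9ρ/(1−ρ).
Multiplying by (1−ρ): 19 ≥ 30(1−ρ) + 9ρ = 30 − 21ρ.
So 21ρ ≥ 11, i.e. ρ ≥ 11/21.

11/21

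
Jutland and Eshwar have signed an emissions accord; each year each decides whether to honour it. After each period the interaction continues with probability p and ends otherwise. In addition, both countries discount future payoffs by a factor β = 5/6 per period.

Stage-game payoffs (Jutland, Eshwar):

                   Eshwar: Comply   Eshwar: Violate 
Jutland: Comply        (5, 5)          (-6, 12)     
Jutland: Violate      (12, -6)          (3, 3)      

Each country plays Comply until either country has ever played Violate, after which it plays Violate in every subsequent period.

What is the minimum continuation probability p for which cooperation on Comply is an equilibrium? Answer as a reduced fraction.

With continuation probability p and discount β, the effective per-period discount factor is βp.
Grim-trigger IC: βp ≥ (12−5)/(12−3) = 7/9.
So p ≥ (7/9)/(5/6) = 14/15.

14/15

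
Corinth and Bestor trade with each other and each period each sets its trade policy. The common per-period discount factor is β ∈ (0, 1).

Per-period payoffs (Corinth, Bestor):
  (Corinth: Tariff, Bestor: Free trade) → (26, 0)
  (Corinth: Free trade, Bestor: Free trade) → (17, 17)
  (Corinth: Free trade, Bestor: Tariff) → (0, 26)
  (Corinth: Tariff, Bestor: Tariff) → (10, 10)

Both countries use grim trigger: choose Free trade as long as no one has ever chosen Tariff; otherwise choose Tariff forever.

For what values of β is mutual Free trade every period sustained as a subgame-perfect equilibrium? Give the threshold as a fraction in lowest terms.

One-period gain from deviating is 26 − 17 = 9. The loss is 17 − 10 = 7 in every subsequent period, with present value 7·β/(1−β).
Deviation is unprofitable when 7·β/(1−β) ≥ 9, i.e. β/(1−β) ≥ 9/7.
Equivalently β ≥ 9/(9+7) = 9/16.

9/16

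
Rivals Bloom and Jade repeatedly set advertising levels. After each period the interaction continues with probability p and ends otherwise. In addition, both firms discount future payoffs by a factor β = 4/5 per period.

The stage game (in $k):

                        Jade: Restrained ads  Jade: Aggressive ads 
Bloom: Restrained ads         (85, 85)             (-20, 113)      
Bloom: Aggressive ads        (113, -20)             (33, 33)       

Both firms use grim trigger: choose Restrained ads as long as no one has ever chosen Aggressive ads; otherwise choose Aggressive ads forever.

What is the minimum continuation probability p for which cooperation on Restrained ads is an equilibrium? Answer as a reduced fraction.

Expected continuation weight on next period's payoff is β·p = 4/5·p, which plays the role of the discount factor.
Cooperation requires 4/5·p ≥ (113−85)/(113−33) = 7/20, hence p ≥ 7/16.

7/16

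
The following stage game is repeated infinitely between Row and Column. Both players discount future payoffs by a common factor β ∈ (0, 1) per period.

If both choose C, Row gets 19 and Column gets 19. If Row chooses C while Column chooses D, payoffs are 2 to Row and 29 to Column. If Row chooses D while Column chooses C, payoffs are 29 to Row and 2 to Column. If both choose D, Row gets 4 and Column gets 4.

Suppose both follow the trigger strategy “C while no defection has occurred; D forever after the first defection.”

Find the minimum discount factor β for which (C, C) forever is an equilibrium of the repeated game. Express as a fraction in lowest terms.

Cooperation forever yields 19 each period: 19/(1−β).
Deviating yields 29 once, then 4 forever: 29 + 4β/(1−β).
No profitable deviation requires 19/(1−β) ≥ 29 + 4β/(1−β).
Multiplying by (1−β): 19 ≥ 29(1−β) + 4β = 29 − 25β.
So 25β ≥ 10, i.e. β ≥ 10/25 = 2/5.

2/5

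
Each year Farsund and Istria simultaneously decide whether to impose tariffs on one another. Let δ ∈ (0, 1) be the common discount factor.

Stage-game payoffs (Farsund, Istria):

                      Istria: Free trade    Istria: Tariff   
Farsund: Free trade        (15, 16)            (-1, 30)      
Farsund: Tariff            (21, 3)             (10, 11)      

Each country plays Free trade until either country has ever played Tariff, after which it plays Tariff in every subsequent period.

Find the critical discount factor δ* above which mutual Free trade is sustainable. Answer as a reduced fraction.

14/19

For Farsund: deviation gain 21−15 = 6, per-period punishment loss 15−10 = 5. IC gives δ ≥ 6/11.
For Istria: gain 14, loss 5 per period, so δ ≥ 14/19.
The tighter constraint is Istria's, so cooperation needs δ ≥ 14/19.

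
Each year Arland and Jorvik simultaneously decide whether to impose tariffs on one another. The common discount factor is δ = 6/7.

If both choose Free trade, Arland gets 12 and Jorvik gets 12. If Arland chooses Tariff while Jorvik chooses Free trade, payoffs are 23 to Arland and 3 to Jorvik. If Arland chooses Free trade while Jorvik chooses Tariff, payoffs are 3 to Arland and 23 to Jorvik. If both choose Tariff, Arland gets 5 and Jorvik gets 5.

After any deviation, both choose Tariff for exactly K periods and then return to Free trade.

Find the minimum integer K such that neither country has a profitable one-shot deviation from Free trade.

2

Need Σ_{k=1}^{K} δ^k ≥ (23−12)/(12−5) = 1.5714 at δ = 6/7.
At K = 1 the sum is 0.8571 < 1.5714; at K = 2 it is 1.5918 ≥ 1.5714.
So the minimum punishment length is K = 2.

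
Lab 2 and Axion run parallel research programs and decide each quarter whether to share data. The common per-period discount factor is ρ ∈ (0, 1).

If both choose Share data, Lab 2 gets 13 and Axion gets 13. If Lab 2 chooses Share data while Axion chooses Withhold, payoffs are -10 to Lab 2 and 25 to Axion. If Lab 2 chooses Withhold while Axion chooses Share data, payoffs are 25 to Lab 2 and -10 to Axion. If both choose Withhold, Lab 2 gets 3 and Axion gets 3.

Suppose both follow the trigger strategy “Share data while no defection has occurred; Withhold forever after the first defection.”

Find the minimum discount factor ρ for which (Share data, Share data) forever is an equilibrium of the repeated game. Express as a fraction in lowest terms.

6/11

Under grim trigger the critical discount factor is (T−C)/(T−P) with T = 25, C = 13, P = 3.
ρ* = (25−13)/(25−3) = 12/22 = 6/11.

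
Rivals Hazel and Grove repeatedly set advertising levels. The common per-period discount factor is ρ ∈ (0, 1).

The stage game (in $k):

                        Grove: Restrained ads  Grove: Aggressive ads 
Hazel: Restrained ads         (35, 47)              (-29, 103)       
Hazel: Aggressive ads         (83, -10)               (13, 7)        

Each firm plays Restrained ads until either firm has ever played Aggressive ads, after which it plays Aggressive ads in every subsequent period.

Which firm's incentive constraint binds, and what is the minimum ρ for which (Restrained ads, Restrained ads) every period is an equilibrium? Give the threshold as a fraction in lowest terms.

For Hazel: deviation gain 83−35 = 48, per-period punishment loss 35−13 = 22. IC gives ρ ≥ 48/70 = 24/35.
For Grove: gain 56, loss 40 per period, so ρ ≥ 56/96 = 7/12.
The tighter constraint is Hazel's, so cooperation needs ρ ≥ 24/35.

Hazel; ρ ≥ 24/35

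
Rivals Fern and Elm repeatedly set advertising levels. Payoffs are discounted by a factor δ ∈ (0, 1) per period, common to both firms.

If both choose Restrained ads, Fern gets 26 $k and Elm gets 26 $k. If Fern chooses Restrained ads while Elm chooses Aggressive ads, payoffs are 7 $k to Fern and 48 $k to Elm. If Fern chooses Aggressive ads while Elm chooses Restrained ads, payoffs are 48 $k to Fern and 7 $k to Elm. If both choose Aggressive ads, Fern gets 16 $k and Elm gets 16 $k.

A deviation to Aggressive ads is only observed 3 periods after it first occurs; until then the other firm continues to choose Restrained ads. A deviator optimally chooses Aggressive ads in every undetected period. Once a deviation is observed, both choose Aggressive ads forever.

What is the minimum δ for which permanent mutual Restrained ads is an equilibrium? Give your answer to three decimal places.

0.883

The best deviation is to choose Aggressive ads for all 3 undetected periods, earning 48 each, then 16 forever once detected.
Deviation value: 48(1−δ^3)/(1−δ) + 16δ^3/(1−δ); cooperation value: 26/(1−δ).
IC: 26 ≥ 48(1−δ^3) + 16δ^3 = 48 − 32δ^3.
So δ^3 ≥ 22/32 = 11/16, giving δ ≥ (11/16)^(1/3) ≈ 0.883.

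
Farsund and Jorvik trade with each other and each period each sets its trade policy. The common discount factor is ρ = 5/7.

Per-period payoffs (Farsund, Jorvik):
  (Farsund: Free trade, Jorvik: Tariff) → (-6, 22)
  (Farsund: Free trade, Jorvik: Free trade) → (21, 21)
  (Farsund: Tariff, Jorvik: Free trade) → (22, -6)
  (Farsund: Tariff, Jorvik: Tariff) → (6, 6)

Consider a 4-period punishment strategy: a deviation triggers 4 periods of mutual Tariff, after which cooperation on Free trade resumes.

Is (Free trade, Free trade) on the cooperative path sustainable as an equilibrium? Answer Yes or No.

Yes

A one-shot deviation gives 22 now, then 6 for 4 periods, then back to 21.
Gain from deviating: (22−21) today; loss: (21−6) in each of the next 4 periods.
No-deviation condition: (21−6)(ρ+…+ρ^4) ≥ 22−21, i.e. ρ+…+ρ^4 ≥ 1/15.
At ρ = 5/7: ρ+…+ρ^4 = 1.8492 ≥ 0.0667.
So cooperation is sustainable.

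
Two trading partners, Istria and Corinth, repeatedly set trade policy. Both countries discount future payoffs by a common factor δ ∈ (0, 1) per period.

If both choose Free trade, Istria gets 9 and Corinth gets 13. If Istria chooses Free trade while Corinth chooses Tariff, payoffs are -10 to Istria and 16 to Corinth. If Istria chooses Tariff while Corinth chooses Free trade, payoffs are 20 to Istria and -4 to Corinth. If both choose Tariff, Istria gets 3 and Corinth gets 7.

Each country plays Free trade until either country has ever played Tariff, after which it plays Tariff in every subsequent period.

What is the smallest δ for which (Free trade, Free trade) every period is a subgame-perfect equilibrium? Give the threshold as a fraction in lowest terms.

11/17

For Istria: deviation gain 20−9 = 11, per-period punishment loss 9−3 = 6. IC gives δ ≥ 11/17.
For Corinth: gain 3, loss 6 per period, so δ ≥ 3/9 = 1/3.
The tighter constraint is Istria's, so cooperation needs δ ≥ 11/17.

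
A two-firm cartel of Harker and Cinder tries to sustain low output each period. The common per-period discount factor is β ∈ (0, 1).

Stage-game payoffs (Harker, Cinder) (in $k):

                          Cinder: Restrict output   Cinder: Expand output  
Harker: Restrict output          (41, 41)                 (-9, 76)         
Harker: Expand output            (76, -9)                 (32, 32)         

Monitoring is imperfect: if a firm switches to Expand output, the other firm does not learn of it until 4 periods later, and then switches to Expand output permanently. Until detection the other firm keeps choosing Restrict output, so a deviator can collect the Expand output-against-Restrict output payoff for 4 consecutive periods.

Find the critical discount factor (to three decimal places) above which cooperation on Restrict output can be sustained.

A deviator earns 76 for 4 periods, then 32 forever; cooperating earns 41 forever. Multiplying the IC by (1−β):
41 ≥ 76(1−β^4) + 32β^4, so 44·β^4 ≥ 35 and β^4 ≥ 35/44.
β ≥ (35/44)^(1/4) ≈ 0.944.

0.944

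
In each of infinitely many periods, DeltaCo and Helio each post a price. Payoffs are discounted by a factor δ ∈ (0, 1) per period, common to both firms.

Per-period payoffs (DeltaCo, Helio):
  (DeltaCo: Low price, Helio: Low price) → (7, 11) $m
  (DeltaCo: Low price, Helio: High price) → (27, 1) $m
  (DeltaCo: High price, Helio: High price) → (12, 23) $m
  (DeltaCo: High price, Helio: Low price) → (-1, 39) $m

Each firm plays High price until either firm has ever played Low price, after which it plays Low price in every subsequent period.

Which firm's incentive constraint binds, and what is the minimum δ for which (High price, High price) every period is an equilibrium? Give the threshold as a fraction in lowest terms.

DeltaCo's threshold: (27−12)/(27−7) = 3/4.
Helio's threshold: (39−23)/(39−11) = 4/7.
3/4 > 4/7, so DeltaCo binds and δ* = 3/4.

DeltaCo; δ ≥ 3/4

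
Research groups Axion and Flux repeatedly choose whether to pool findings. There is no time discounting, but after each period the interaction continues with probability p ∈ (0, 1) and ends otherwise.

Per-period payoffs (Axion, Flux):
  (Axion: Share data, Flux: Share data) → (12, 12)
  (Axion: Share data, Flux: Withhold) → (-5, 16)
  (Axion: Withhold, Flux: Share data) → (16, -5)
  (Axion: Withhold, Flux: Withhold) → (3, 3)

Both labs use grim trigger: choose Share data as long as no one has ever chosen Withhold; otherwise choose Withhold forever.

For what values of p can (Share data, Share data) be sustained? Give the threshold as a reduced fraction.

4/13

Expected cooperation value is 12 + p·12 + p²·12 + … = 12/(1−p); deviation gives 16 + p·3/(1−p).
12 ≥ 16(1−p) + 3p ⇒ 13p ≥ 4 ⇒ p ≥ 4/13.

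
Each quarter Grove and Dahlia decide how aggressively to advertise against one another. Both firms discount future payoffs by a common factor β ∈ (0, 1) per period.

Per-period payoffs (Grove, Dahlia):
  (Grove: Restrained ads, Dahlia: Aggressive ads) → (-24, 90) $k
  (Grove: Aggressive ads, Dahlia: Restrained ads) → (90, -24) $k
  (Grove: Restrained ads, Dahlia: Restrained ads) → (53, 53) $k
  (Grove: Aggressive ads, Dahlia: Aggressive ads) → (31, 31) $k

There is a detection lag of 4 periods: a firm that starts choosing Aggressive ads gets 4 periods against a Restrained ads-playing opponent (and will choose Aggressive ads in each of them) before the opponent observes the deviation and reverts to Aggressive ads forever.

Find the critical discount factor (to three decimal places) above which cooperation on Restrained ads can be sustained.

A deviator earns 90 for 4 periods, then 31 forever; cooperating earns 53 forever. Multiplying the IC by (1−β):
53 ≥ 90(1−β^4) + 31β^4, so 59·β^4 ≥ 37 and β^4 ≥ 37/59.
β ≥ (37/59)^(1/4) ≈ 0.890.

0.890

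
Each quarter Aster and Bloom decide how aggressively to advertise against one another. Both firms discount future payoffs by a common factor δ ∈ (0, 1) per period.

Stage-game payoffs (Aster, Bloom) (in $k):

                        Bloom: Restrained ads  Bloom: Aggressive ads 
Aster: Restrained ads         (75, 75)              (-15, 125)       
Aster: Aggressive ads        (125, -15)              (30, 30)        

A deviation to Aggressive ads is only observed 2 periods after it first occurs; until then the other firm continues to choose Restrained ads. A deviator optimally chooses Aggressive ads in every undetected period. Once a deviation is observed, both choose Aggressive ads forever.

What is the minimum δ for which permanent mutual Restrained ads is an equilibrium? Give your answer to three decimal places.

0.725

The best deviation is to choose Aggressive ads for all 2 undetected periods, earning 125 each, then 30 forever once detected.
Deviation value: 125(1−δ^2)/(1−δ) + 30δ^2/(1−δ); cooperation value: 75/(1−δ).
IC: 75 ≥ 125(1−δ^2) + 30δ^2 = 125 − 95δ^2.
So δ^2 ≥ 50/95 = 10/19, giving δ ≥ (10/19)^(1/2) ≈ 0.725.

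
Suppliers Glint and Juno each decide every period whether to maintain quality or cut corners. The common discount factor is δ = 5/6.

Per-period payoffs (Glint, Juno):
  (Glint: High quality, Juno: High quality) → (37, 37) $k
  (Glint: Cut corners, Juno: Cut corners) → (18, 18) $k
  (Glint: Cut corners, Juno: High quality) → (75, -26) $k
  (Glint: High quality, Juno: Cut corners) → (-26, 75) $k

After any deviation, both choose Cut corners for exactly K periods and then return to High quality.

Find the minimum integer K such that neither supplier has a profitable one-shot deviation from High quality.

Need Σ_{k=1}^{K} δ^k ≥ (75−37)/(37−18) = 2.0000 at δ = 5/6.
At K = 2 the sum is 1.5278 < 2.0000; at K = 3 it is 2.1065 ≥ 2.0000.
So the minimum punishment length is K = 3.

3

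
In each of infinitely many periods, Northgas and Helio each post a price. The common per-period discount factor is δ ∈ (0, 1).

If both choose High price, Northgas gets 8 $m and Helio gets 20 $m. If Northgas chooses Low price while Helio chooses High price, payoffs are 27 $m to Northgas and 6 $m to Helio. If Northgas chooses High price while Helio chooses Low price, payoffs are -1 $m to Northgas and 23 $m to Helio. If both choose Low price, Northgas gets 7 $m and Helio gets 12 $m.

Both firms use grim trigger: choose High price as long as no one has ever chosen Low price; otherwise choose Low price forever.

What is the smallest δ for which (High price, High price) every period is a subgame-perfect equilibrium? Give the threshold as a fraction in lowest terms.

Northgas: cooperation gives 8 each period; deviation gives 27 once then 7 forever.
  8/(1−δ) ≥ 27 + 7δ/(1−δ) ⇒ δ ≥ 19/20.
Helio: cooperation gives 20 each period; deviation gives 23 once then 12 forever.
  δ ≥ 3/11.
Both must hold, so the binding constraint is Northgas's: δ ≥ 19/20.

19/20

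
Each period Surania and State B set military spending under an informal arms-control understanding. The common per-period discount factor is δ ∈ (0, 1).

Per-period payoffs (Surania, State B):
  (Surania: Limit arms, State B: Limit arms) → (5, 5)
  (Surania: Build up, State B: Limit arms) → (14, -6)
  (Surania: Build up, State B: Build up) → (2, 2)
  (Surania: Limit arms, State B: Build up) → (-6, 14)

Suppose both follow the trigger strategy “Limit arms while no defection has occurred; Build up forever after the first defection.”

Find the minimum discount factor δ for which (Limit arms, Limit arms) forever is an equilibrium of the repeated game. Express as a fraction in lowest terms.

3/4

One-period gain from deviating is 14 − 5 = 9. The loss is 5 − 2 = 3 in every subsequent period, with present value 3·δ/(1−δ).
Deviation is unprofitable when 3·δ/(1−δ) ≥ 9, i.e. δ/(1−δ) ≥ 3.
Equivalently δ ≥ 9/(9+3) = 3/4.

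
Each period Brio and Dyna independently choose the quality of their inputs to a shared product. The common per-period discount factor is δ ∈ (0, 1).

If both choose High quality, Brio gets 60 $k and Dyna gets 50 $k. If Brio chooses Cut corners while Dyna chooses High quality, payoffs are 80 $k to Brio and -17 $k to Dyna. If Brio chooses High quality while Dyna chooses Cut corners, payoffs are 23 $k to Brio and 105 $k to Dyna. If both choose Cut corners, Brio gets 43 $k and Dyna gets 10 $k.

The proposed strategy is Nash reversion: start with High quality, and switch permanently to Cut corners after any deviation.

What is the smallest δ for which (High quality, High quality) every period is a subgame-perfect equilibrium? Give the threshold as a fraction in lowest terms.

For Brio: deviation gain 80−60 = 20, per-period punishment loss 60−43 = 17. IC gives δ ≥ 20/37.
For Dyna: gain 55, loss 40 per period, so δ ≥ 55/95 = 11/19.
The tighter constraint is Dyna's, so cooperation needs δ ≥ 11/19.

11/19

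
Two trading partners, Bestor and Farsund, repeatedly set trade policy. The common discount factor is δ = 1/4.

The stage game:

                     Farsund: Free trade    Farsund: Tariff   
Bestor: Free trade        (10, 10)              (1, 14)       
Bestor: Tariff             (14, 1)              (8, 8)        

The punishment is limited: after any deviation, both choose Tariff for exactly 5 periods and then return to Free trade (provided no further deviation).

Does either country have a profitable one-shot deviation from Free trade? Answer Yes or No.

Comparing payoff streams over the 6 periods until play realigns: cooperate → 10(1+δ+…+δ^5); deviate → 14 + 8(δ+…+δ^5).
Cooperation is sustained iff (10−8)(δ+…+δ^5) ≥ 14−10.
δ+…+δ^5 = 1/4·(1−(1/4)^5)/(1−1/4) = 0.3330, and (14−10)/(10−8) = 2.0000.
0.3330 < 2.0000, so cooperation is not sustainable.

Yes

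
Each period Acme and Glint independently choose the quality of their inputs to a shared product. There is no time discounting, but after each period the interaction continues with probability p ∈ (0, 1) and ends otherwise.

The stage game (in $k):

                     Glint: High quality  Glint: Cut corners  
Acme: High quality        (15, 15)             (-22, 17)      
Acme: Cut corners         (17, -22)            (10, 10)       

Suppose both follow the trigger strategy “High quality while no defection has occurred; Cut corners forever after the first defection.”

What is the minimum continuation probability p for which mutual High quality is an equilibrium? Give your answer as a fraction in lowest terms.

Expected cooperation value is 15 + p·15 + p²·15 + … = 15/(1−p); deviation gives 17 + p·10/(1−p).
15 ≥ 17(1−p) + 10p ⇒ 7p ≥ 2 ⇒ p ≥ 2/7.

2/7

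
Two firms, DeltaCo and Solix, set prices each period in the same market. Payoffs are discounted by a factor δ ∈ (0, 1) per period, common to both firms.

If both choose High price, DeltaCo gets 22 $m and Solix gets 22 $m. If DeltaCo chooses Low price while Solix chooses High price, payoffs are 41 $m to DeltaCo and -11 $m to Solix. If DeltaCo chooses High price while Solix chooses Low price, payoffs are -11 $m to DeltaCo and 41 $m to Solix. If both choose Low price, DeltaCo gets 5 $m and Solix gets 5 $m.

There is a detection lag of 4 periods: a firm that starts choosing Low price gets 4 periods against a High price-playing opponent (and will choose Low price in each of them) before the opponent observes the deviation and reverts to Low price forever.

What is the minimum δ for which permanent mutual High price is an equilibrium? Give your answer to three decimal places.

Deviating for the 4 undetected periods gains 41−22 = 19 per period over cooperation, then loses 22−5 = 17 per period forever once punishment starts.
Gain: 19(1 + δ + … + δ^3); loss: 17·δ^4/(1−δ).
No profitable deviation ⇔ 19(1−δ^4) ≤ 17·δ^4, i.e. δ^4 ≥ 19/(19+17) = 19/36.
Hence δ ≥ (19/36)^(1/4) ≈ 0.852.

0.852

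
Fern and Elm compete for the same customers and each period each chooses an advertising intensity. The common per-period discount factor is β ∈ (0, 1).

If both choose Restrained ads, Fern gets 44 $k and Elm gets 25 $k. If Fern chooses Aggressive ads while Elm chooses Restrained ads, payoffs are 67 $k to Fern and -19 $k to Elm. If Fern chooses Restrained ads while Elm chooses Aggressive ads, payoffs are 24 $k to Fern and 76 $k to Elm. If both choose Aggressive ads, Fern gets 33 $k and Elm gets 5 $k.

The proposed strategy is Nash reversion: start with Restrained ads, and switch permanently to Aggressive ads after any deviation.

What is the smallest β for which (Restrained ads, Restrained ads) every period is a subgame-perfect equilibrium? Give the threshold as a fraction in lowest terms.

51/71

For Fern: deviation gain 67−44 = 23, per-period punishment loss 44−33 = 11. IC gives β ≥ 23/34.
For Elm: gain 51, loss 20 per period, so β ≥ 51/71.
The tighter constraint is Elm's, so cooperation needs β ≥ 51/71.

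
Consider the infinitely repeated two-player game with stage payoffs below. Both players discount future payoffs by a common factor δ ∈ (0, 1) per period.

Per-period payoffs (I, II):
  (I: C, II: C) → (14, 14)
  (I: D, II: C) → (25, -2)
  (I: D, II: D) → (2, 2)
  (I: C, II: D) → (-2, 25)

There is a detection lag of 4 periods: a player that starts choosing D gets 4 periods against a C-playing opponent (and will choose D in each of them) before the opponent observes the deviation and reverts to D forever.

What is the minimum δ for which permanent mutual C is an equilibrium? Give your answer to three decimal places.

The best deviation is to choose D for all 4 undetected periods, earning 25 each, then 2 forever once detected.
Deviation value: 25(1−δ^4)/(1−δ) + 2δ^4/(1−δ); cooperation value: 14/(1−δ).
IC: 14 ≥ 25(1−δ^4) + 2δ^4 = 25 − 23δ^4.
So δ^4 ≥ 11/23, giving δ ≥ (11/23)^(1/4) ≈ 0.832.

0.832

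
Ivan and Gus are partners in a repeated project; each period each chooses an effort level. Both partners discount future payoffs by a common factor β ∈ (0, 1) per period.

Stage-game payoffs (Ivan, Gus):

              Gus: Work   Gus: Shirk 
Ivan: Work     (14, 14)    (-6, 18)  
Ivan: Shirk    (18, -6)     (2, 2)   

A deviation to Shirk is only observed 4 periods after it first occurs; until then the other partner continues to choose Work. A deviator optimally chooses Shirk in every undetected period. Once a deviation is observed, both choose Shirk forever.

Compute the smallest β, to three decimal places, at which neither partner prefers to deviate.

Deviating for the 4 undetected periods gains 18−14 = 4 per period over cooperation, then loses 14−2 = 12 per period forever once punishment starts.
Gain: 4(1 + β + … + β^3); loss: 12·β^4/(1−β).
No profitable deviation ⇔ 4(1−β^4) ≤ 12·β^4, i.e. β^4 ≥ 4/(4+12) = 1/4.
Hence β ≥ (1/4)^(1/4) ≈ 0.707.

0.707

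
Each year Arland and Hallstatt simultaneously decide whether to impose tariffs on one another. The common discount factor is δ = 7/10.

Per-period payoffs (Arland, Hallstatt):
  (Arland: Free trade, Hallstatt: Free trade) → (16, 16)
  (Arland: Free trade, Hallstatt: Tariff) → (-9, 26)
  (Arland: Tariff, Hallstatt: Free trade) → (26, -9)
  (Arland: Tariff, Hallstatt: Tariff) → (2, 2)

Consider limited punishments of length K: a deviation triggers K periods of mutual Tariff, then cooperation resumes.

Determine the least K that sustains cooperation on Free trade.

2

IC: δ(1−δ^K)/(1−δ) ≥ (26−16)/(16−2) = 5/7.
With δ = 7/10: need 1 − δ^K ≥ 5/7·(1−7/10)/(7/10), i.e. δ^K ≤ 0.6939.
Since (7/10)^1 = 0.7000 and (7/10)^2 = 0.4900, the smallest such K is 2.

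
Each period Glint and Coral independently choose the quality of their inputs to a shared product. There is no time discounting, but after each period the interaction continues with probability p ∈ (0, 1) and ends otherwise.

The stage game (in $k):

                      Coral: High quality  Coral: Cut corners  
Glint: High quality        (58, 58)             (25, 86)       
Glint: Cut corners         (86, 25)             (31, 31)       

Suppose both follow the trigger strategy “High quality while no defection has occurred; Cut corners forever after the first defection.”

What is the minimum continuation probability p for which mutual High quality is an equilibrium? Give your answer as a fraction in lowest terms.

28/55

With no time discounting, the continuation probability p plays the role of the discount factor.
Grim-trigger IC: 58/(1−p) ≥ 86 + 31p/(1−p) ⇒ p ≥ (86−58)/(86−31) = 28/55.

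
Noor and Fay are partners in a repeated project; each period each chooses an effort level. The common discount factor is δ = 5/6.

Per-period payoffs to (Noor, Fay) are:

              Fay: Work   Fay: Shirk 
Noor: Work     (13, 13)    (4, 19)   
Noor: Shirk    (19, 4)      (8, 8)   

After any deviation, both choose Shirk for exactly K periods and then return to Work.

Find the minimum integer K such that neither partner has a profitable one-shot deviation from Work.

2

IC: δ(1−δ^K)/(1−δ) ≥ (19−13)/(13−8) = 6/5.
With δ = 5/6: need 1 − δ^K ≥ 6/5·(1−5/6)/(5/6), i.e. δ^K ≤ 0.7600.
Since (5/6)^1 = 0.8333 and (5/6)^2 = 0.6944, the smallest such K is 2.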